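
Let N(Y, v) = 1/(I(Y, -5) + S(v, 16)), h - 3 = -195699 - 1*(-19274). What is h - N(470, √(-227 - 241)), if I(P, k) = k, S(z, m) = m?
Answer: -1940643/11 ≈ -1.7642e+5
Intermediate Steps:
h = -176422 (h = 3 + (-195699 - 1*(-19274)) = 3 + (-195699 + 19274) = 3 - 176425 = -176422)
N(Y, v) = 1/11 (N(Y, v) = 1/(-5 + 16) = 1/11)
h - N(470, √(-227 - 241)) = -176422 - 1*1/11 = -176422 - 1/11 = -1940643/11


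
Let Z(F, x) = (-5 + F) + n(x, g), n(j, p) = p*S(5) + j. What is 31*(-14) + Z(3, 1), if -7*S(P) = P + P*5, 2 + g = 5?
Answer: -3135/7 ≈ -447.86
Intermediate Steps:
g = 3 (g = -2 + 5 = 3)
S(P) = -6*P/7 (S(P) = -(P + P*5)/7 = -(P + 5*P)/7 = -6*P/7)
n(j, p) = j - 30*p/7 (n(j, p) = p*(-6/7*5) + j = p*(-30/7) + j = -30*p/7 + j = j - 30*p/7)
Z(F, x) = -125/7 + F + x (Z(F, x) = (-5 + F) + (x - 30/7*3) = (-5 + F) + (x - 90/7) = (-5 + F) + (-90/7 + x) = -125/7 + F + x)
31*(-14) + Z(3, 1) = 31*(-14) + (-125/7 + 3 + 1) = -434 - 97/7 = -3135/7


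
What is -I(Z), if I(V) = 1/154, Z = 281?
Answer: -1/154 ≈ -0.0064935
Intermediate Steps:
I(V) = 1/154
-I(Z) = -1*1/154 = -1/154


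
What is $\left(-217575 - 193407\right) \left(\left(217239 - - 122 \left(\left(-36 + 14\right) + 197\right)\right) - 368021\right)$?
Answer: $53194222224$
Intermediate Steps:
$\left(-217575 - 193407\right) \left(\left(217239 - - 122 \left(\left(-36 + 14\right) + 197\right)\right) - 368021\right) = - 410982 \left(\left(217239 - - 122 \left(-22 + 197\right)\right) - 368021\right) = - 410982 \left(\left(217239 - \left(-122\right) 175\right) - 368021\right) = - 410982 \left(\left(217239 - -21350\right) - 368021\right) = - 410982 \left(\left(217239 + 21350\right) - 368021\right) = - 410982 \left(238589 - 368021\right) = \left(-410982\right) \left(-129432\right) = 53194222224$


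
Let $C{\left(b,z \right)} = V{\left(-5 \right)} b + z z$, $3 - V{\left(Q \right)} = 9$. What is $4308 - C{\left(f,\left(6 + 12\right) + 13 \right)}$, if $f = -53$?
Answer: $3029$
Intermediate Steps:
$V{\left(Q \right)} = -6$ ($V{\left(Q \right)} = 3 - 9 = -6$)
$C{\left(b,z \right)} = z^{2} - 6 b$ ($C{\left(b,z \right)} = - 6 b + z z = - 6 b + z^{2} = z^{2} - 6 b$)
$4308 - C{\left(f,\left(6 + 12\right) + 13 \right)} = 4308 - \left(\left(\left(6 + 12\right) + 13\right)^{2} - -318\right) = 4308 - \left(\left(18 + 13\right)^{2} + 318\right) = 4308 - \left(31^{2} + 318\right) = 4308 - \left(961 + 318\right) = 4308 - 1279 = 3029$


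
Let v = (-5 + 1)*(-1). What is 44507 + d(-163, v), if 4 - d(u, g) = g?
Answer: 44507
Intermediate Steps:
v = 4 (v = -4*(-1) = 4)
d(u, g) = 4 - g
44507 + d(-163, v) = 44507 + (4 - 1*4) = 44507 + (4 - 4) = 44507 + 0 = 44507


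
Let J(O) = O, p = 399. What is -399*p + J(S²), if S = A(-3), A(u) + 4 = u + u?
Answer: -159101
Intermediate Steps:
A(u) = -4 + 2*u (A(u) = -4 + (u + u) = -4 + 2*u)
S = -10 (S = -4 + 2*(-3) = -4 - 6 = -10)
-399*p + J(S²) = -399*399 + (-10)² = -159201 + 100 = -159101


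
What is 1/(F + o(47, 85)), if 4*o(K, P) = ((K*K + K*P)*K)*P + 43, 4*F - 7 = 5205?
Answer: 4/24790235 ≈ 1.6135e-7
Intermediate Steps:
F = 1303 (F = 7/4 + (¼)*5205 = 7/4 + 5205/4 = 1303)
o(K, P) = 43/4 + K*P*(K² + K*P)/4 (o(K, P) = (((K*K + K*P)*K)*P + 43)/4 = (((K² + K*P)*K)*P + 43)/4 = ((K*(K² + K*P))*P + 43)/4 = (K*P*(K² + K*P) + 43)/4 = (43 + K*P*(K² + K*P))/4 = 43/4 + K*P*(K² + K*P)/4)
1/(F + o(47, 85)) = 1/(1303 + (43/4 + (¼)*85*47³ + (¼)*47²*85²)) = 1/(1303 + (43/4 + (¼)*85*103823 + (¼)*2209*7225)) = 1/(1303 + (43/4 + 8824955/4 + 15960025/4)) = 1/(1303 + 24785023/4) = 1/(24790235/4) = 4/24790235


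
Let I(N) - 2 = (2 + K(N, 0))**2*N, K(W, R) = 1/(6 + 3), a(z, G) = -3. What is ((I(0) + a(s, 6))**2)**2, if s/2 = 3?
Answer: 1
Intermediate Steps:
s = 6 (s = 2*3 = 6)
K(W, R) = 1/9
I(N) = 2 + 361*N/81 (I(N) = 2 + (2 + 1/9)**2*N = 2 + (19/9)**2*N = 2 + 361*N/81)
((I(0) + a(s, 6))**2)**2 = (((2 + (361/81)*0) - 3)**2)**2 = (((2 + 0) - 3)**2)**2 = ((2 - 3)**2)**2 = ((-1)**2)**2 = 1**2 = 1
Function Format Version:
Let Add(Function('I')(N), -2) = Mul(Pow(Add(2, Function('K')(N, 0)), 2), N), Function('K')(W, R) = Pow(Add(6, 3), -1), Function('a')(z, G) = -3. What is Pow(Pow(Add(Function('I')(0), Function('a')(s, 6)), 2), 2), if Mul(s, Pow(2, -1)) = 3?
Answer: 1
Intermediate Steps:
s = 6 (s = Mul(2, 3) = 6)
Function('K')(W, R) = Rational(1, 9) (Function('K')(W, R) = Pow(9, -1) = Rational(1, 9))
Function('I')(N) = Add(2, Mul(Rational(361, 81), N)) (Function('I')(N) = Add(2, Mul(Pow(Add(2, Rational(1, 9)), 2), N)) = Add(2, Mul(Pow(Rational(19, 9), 2), N)) = Add(2, Mul(Rational(361, 81), N)))
Pow(Pow(Add(Function('I')(0), Function('a')(s, 6)), 2), 2) = Pow(Pow(Add(Add(2, Mul(Rational(361, 81), 0)), -3), 2), 2) = Pow(Pow(Add(Add(2, 0), -3), 2), 2) = Pow(Pow(Add(2, -3), 2), 2) = Pow(Pow(-1, 2), 2) = Pow(1, 2) = 1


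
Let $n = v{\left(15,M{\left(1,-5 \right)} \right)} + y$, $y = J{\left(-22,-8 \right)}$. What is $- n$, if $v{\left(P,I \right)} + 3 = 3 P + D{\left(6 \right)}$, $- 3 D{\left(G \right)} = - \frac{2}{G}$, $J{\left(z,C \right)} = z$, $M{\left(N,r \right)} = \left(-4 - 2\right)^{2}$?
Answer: $- \frac{181}{9} \approx -20.111$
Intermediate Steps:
$M{\left(N,r \right)} = 36$ ($M{\left(N,r \right)} = \left(-6\right)^{2} = 36$)
$D{\left(G \right)} = \frac{2}{3 G}$ ($D{\left(G \right)} = - \frac{\left(-2\right) \frac{1}{G}}{3} = \frac{2}{3 G}$)
$v{\left(P,I \right)} = - \frac{26}{9} + 3 P$ ($v{\left(P,I \right)} = -3 + \left(3 P + \frac{2}{3 \cdot 6}\right) = -3 + \left(3 P + \frac{2}{3} \cdot \frac{1}{6}\right) = -3 + \left(3 P + \frac{1}{9}\right) = -3 + \left(\frac{1}{9} + 3 P\right) = - \frac{26}{9} + 3 P$)
$y = -22$
$n = \frac{181}{9}$ ($n = \left(- \frac{26}{9} + 3 \cdot 15\right) - 22 = \left(- \frac{26}{9} + 45\right) - 22 = \frac{379}{9} - 22 = \frac{181}{9} \approx 20.111$)
$- n = \left(-1\right) \frac{181}{9} = - \frac{181}{9}$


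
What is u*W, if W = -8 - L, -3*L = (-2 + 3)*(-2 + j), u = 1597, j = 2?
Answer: -12776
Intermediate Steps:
L = 0 (L = -(-2 + 3)*(-2 + 2)/3 = -0/3 = -⅓*0 = 0)
W = -8 (W = -8 - 1*0 = -8 + 0 = -8)
u*W = 1597*(-8) = -12776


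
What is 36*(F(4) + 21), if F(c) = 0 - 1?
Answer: 720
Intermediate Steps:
F(c) = -1
36*(F(4) + 21) = 36*(-1 + 21) = 36*20 = 720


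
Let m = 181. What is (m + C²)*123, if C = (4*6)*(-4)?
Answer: 1155831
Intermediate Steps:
C = -96 (C = 24*(-4) = -96)
(m + C²)*123 = (181 + (-96)²)*123 = (181 + 9216)*123 = 9397*123 = 1155831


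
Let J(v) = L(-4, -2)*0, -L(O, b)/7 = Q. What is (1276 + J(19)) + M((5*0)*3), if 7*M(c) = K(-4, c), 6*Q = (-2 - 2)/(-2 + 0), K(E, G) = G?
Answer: 1276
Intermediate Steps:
Q = 1/3 (Q = ((-2 - 2)/(-2 + 0))/6 = (-4/(-2))/6 = (-4*(-1/2))/6 = (1/6)*2 = 1/3 ≈ 0.33333)
L(O, b) = -7/3 (L(O, b) = -7*1/3 = -7/3)
J(v) = 0 (J(v) = -7/3*0 = 0)
M(c) = c/7
(1276 + J(19)) + M((5*0)*3) = (1276 + 0) + ((5*0)*3)/7 = 1276 + (0*3)/7 = 1276 + (1/7)*0 = 1276 + 0 = 1276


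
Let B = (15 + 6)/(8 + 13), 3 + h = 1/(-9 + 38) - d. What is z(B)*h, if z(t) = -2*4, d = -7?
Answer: -936/29 ≈ -32.276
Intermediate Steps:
h = 117/29 (h = -3 + (1/(-9 + 38) - 1*(-7)) = -3 + (1/29 + 7) = -3 + 204/29 = 117/29 ≈ 4.0345)
B = 1 (B = 21/21 = 21*(1/21) = 1)
z(t) = -8
z(B)*h = -8*117/29 = -936/29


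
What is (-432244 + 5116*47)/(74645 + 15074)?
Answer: -191792/89719 ≈ -2.1377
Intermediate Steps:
(-432244 + 5116*47)/(74645 + 15074) = (-432244 + 240452)/89719 = -191792*1/89719 = -191792/89719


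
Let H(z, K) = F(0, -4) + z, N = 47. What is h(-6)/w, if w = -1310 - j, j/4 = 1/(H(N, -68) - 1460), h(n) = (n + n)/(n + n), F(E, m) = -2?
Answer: -1415/1853646 ≈ -0.00076336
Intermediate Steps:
H(z, K) = -2 + z
h(n) = 1 (h(n) = (2*n)/((2*n)) = (2*n)*(1/(2*n)) = 1)
j = -4/1415 (j = 4/((-2 + 47) - 1460) = 4/(45 - 1460) = 4/(-1415) = 4*(-1/1415) = -4/1415 ≈ -0.0028269)
w = -1853646/1415 (w = -1310 - 1*(-4/1415) = -1310 + 4/1415 = -1853646/1415 ≈ -1310.0)
h(-6)/w = 1/(-1853646/1415) = 1*(-1415/1853646) = -1415/1853646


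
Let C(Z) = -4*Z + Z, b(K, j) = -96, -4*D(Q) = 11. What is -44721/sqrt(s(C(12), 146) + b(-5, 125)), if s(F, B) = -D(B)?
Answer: 89442*I*sqrt(373)/373 ≈ 4631.1*I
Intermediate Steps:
D(Q) = -11/4 (D(Q) = -1/4*11 = -11/4)
C(Z) = -3*Z
s(F, B) = 11/4 (s(F, B) = -1*(-11/4) = 11/4)
-44721/sqrt(s(C(12), 146) + b(-5, 125)) = -44721/sqrt(11/4 - 96) = -44721*(-2*I*sqrt(373)/373) = -(-89442)*I*sqrt(373)/373 = 89442*I*sqrt(373)/373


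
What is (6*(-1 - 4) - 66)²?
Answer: 9216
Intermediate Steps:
(6*(-1 - 4) - 66)² = (6*(-5) - 66)² = (-30 - 66)² = (-96)² = 9216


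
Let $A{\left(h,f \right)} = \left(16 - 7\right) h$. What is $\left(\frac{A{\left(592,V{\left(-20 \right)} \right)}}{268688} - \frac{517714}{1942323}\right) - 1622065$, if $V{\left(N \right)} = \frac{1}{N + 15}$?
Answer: $- \frac{52907599865594678}{32617430139} \approx -1.6221 \cdot 10^{6}$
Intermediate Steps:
$V{\left(N \right)} = \frac{1}{15 + N}$
$A{\left(h,f \right)} = 9 h$
$\left(\frac{A{\left(592,V{\left(-20 \right)} \right)}}{268688} - \frac{517714}{1942323}\right) - 1622065 = \left(\frac{9 \cdot 592}{268688} - \frac{517714}{1942323}\right) - 1622065 = \left(5328 \cdot \frac{1}{268688} - \frac{517714}{1942323}\right) - 1622065 = \left(\frac{333}{16793} - \frac{517714}{1942323}\right) - 1622065 = - \frac{8047177643}{32617430139} - 1622065 = - \frac{52907599865594678}{32617430139}$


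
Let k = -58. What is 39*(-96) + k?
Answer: -3802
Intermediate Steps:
39*(-96) + k = 39*(-96) - 58 = -3744 - 58 = -3802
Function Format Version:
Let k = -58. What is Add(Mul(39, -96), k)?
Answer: -3802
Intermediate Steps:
Add(Mul(39, -96), k) = Add(Mul(39, -96), -58) = Add(-3744, -58) = -3802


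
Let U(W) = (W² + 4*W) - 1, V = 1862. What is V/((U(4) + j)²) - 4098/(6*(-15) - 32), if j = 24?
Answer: 6311807/184525 ≈ 34.206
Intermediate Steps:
U(W) = -1 + W² + 4*W
V/((U(4) + j)²) - 4098/(6*(-15) - 32) = 1862/(((-1 + 4² + 4*4) + 24)²) - 4098/(6*(-15) - 32) = 1862/(((-1 + 16 + 16) + 24)²) - 4098/(-90 - 32) = 1862/((31 + 24)²) - 4098/(-122) = 1862/(55²) - 4098*(-1/122) = 1862/3025 + 2049/61 = 6311807/184525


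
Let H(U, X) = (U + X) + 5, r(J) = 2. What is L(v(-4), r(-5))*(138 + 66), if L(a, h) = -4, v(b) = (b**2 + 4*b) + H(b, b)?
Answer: -816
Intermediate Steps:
H(U, X) = 5 + U + X
v(b) = 5 + b**2 + 6*b (v(b) = (b**2 + 4*b) + (5 + b + b) = (b**2 + 4*b) + (5 + 2*b) = 5 + b**2 + 6*b)
L(v(-4), r(-5))*(138 + 66) = -4*(138 + 66) = -4*204 = -816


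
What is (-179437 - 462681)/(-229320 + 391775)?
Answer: -642118/162455 ≈ -3.9526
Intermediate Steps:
(-179437 - 462681)/(-229320 + 391775) = -642118/162455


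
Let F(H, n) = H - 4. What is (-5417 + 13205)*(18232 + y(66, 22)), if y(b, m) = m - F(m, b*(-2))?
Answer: 142021968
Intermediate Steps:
F(H, n) = -4 + H
y(b, m) = 4 (y(b, m) = m - (-4 + m) = m + (4 - m) = 4)
(-5417 + 13205)*(18232 + y(66, 22)) = (-5417 + 13205)*(18232 + 4) = 7788*18236 = 142021968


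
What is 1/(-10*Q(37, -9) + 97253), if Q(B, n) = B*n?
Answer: 1/100583 ≈ 9.9420e-6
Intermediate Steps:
1/(-10*Q(37, -9) + 97253) = 1/(-370*(-9) + 97253) = 1/(-10*(-333) + 97253) = 1/(3330 + 97253) = 1/100583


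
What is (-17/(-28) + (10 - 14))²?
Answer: 9025/784 ≈ 11.511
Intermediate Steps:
(-17/(-28) + (10 - 14))² = (-17*(-1/28) - 4)² = (17/28 - 4)² = (-95/28)² = 9025/784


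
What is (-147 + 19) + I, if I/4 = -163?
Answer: -780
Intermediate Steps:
I = -652 (I = 4*(-163) = -652)
(-147 + 19) + I = (-147 + 19) - 652 = -128 - 652 = -780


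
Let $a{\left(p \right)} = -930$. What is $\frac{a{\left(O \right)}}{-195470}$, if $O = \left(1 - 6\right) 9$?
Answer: $\frac{93}{19547} \approx 0.0047578$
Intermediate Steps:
$O = -45$ ($O = \left(-5\right) 9 = -45$)
$\frac{a{\left(O \right)}}{-195470} = - \frac{930}{-195470} = \left(-930\right) \left(- \frac{1}{195470}\right) = \frac{93}{19547}$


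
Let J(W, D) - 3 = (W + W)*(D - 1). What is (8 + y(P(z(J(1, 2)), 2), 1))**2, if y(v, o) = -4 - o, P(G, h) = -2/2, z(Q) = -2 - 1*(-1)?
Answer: 9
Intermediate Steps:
J(W, D) = 3 + 2*W*(-1 + D) (J(W, D) = 3 + (W + W)*(D - 1) = 3 + (2*W)*(-1 + D) = 3 + 2*W*(-1 + D))
z(Q) = -1 (z(Q) = -2 + 1 = -1)
P(G, h) = -1 (P(G, h) = -2*1/2 = -1)
(8 + y(P(z(J(1, 2)), 2), 1))**2 = (8 + (-4 - 1*1))**2 = (8 + (-4 - 1))**2 = (8 - 5)**2 = 3**2 = 9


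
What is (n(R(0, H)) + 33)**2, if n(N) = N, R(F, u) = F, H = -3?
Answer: 1089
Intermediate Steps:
(n(R(0, H)) + 33)**2 = (0 + 33)**2 = 33**2 = 1089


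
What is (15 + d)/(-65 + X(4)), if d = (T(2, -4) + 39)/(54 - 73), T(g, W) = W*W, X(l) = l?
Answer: -230/1159 ≈ -0.19845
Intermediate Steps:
T(g, W) = W²
d = -55/19 (d = ((-4)² + 39)/(54 - 73) = (16 + 39)/(-19) = 55*(-1/19) = -55/19 ≈ -2.8947)
(15 + d)/(-65 + X(4)) = (15 - 55/19)/(-65 + 4) = (230/19)/(-61) = (230/19)*(-1/61) = -230/1159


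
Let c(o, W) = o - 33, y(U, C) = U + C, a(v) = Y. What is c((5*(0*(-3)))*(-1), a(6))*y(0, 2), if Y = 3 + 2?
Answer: -66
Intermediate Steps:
Y = 5
a(v) = 5
y(U, C) = C + U
c(o, W) = -33 + o
c((5*(0*(-3)))*(-1), a(6))*y(0, 2) = (-33 + (5*(0*(-3)))*(-1))*(2 + 0) = (-33 + (5*0)*(-1))*2 = (-33 + 0*(-1))*2 = (-33 + 0)*2 = -33*2 = -66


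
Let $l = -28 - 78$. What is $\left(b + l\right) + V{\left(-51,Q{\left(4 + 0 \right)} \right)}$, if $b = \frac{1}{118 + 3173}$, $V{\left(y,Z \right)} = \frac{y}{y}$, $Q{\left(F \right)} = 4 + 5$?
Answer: $- \frac{345554}{3291} \approx -105.0$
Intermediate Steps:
$l = -106$ ($l = -28 - 78 = -106$)
$Q{\left(F \right)} = 9$
$V{\left(y,Z \right)} = 1$
$b = \frac{1}{3291} \approx 0.00030386$
$\left(b + l\right) + V{\left(-51,Q{\left(4 + 0 \right)} \right)} = \left(\frac{1}{3291} - 106\right) + 1 = - \frac{348845}{3291} + 1 = - \frac{345554}{3291}$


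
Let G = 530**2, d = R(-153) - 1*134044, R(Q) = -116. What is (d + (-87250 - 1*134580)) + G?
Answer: -75090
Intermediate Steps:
d = -134160 (d = -116 - 1*134044 = -116 - 134044 = -134160)
G = 280900
(d + (-87250 - 1*134580)) + G = (-134160 + (-87250 - 1*134580)) + 280900 = (-134160 + (-87250 - 134580)) + 280900 = (-134160 - 221830) + 280900 = -355990 + 280900 = -75090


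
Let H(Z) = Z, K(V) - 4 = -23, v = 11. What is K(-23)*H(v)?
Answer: -209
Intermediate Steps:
K(V) = -19 (K(V) = 4 - 23 = -19)
K(-23)*H(v) = -19*11 = -209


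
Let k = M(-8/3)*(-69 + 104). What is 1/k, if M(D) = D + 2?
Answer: -3/70 ≈ -0.042857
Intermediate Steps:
M(D) = 2 + D
k = -70/3 (k = (2 - 8/3)*(-69 + 104) = (2 - 8*⅓)*35 = (2 - 8/3)*35 = -⅔*35 = -70/3 ≈ -23.333)
1/k = 1/(-70/3) = -3/70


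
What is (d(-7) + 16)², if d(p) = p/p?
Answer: 289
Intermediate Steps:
d(p) = 1
(d(-7) + 16)² = (1 + 16)² = 17² = 289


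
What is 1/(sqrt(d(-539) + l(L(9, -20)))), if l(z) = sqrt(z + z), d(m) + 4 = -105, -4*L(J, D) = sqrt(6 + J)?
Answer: sqrt(2)/sqrt(-218 + I*sqrt(2)*15**(1/4)) ≈ 0.00061136 - 0.095777*I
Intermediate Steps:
L(J, D) = -sqrt(6 + J)/4
d(m) = -109 (d(m) = -4 - 105 = -109)
l(z) = sqrt(2)*sqrt(z) (l(z) = sqrt(2*z) = sqrt(2)*sqrt(z))
1/(sqrt(d(-539) + l(L(9, -20)))) = 1/(sqrt(-109 + sqrt(2)*sqrt(-sqrt(6 + 9)/4))) = 1/(sqrt(-109 + sqrt(2)*sqrt(-sqrt(15)/4))) = 1/(sqrt(-109 + sqrt(2)*(I*15**(1/4)/2))) = 1/(sqrt(-109 + I*sqrt(2)*15**(1/4)/2)) = 1/sqrt(-109 + I*sqrt(2)*15**(1/4)/2)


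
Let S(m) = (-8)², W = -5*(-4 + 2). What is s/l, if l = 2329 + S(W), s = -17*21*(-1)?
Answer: 357/2393 ≈ 0.14919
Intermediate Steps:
W = 10 (W = -5*(-2) = 10)
S(m) = 64
s = 357 (s = -357*(-1) = 357)
l = 2393 (l = 2329 + 64 = 2393)
s/l = 357/2393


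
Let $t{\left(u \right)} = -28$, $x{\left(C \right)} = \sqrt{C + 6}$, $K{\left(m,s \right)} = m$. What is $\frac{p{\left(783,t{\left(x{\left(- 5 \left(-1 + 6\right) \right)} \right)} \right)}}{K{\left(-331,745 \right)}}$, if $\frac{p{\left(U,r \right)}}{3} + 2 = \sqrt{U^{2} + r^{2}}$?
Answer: $\frac{6}{331} - \frac{3 \sqrt{613873}}{331} \approx -7.0831$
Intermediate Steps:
$x{\left(C \right)} = \sqrt{6 + C}$
$p{\left(U,r \right)} = -6 + 3 \sqrt{U^{2} + r^{2}}$
$\frac{p{\left(783,t{\left(x{\left(- 5 \left(-1 + 6\right) \right)} \right)} \right)}}{K{\left(-331,745 \right)}} = \frac{-6 + 3 \sqrt{783^{2} + \left(-28\right)^{2}}}{-331} = \left(-6 + 3 \sqrt{613089 + 784}\right) \left(- \frac{1}{331}\right) = \left(-6 + 3 \sqrt{613873}\right) \left(- \frac{1}{331}\right) = \frac{6}{331} - \frac{3 \sqrt{613873}}{331}$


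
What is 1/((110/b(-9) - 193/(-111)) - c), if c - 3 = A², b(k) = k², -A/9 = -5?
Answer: -2997/6068635 ≈ -0.00049385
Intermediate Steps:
A = 45 (A = -9*(-5) = 45)
c = 2028 (c = 3 + 45² = 3 + 2025 = 2028)
1/((110/b(-9) - 193/(-111)) - c) = 1/((110/((-9)²) - 193/(-111)) - 1*2028) = 1/((110/81 - 193*(-1/111)) - 2028) = 1/((110*(1/81) + 193/111) - 2028) = 1/((110/81 + 193/111) - 2028) = 1/(9281/2997 - 2028) = 1/(-6068635/2997) = -2997/6068635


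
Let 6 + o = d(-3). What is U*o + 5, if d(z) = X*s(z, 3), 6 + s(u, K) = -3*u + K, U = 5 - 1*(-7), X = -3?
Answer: -283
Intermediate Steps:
U = 12 (U = 5 + 7 = 12)
s(u, K) = -6 + K - 3*u (s(u, K) = -6 + (-3*u + K) = -6 + (K - 3*u) = -6 + K - 3*u)
d(z) = 9 + 9*z (d(z) = -3*(-6 + 3 - 3*z) = -3*(-3 - 3*z) = 9 + 9*z)
o = -24 (o = -6 + (9 + 9*(-3)) = -6 + (9 - 27) = -6 - 18 = -24)
U*o + 5 = 12*(-24) + 5 = -288 + 5 = -283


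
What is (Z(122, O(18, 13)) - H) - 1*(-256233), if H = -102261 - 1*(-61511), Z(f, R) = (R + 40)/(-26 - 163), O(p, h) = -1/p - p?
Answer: 1010335771/3402 ≈ 2.9698e+5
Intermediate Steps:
O(p, h) = -p - 1/p
Z(f, R) = -40/189 - R/189 (Z(f, R) = (40 + R)/(-189) = (40 + R)*(-1/189) = -40/189 - R/189)
H = -40750 (H = -102261 + 61511 = -40750)
(Z(122, O(18, 13)) - H) - 1*(-256233) = ((-40/189 - (-1*18 - 1/18)/189) - 1*(-40750)) - 1*(-256233) = ((-40/189 - (-18 - 1*1/18)/189) + 40750) + 256233 = ((-40/189 - (-18 - 1/18)/189) + 40750) + 256233 = ((-40/189 - 1/189*(-325/18)) + 40750) + 256233 = ((-40/189 + 325/3402) + 40750) + 256233 = (-395/3402 + 40750) + 256233 = 138631105/3402 + 256233 = 1010335771/3402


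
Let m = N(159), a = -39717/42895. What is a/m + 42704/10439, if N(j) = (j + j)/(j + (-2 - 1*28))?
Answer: 176341488671/47464775930 ≈ 3.7152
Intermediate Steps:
a = -39717/42895 (a = -39717*1/42895 = -39717/42895 ≈ -0.92591)
N(j) = 2*j/(-30 + j) (N(j) = (2*j)/(j + (-2 - 28)) = (2*j)/(j - 30) = (2*j)/(-30 + j) = 2*j/(-30 + j))
m = 106/43 (m = 2*159/(-30 + 159) = 2*159/129 = 2*159*(1/129) = 106/43 ≈ 2.4651)
a/m + 42704/10439 = -39717/(42895*106/43) + 42704/10439 = -39717/42895*43/106 + 42704*(1/10439) = -1707831/4546870 + 42704/10439 = 176341488671/47464775930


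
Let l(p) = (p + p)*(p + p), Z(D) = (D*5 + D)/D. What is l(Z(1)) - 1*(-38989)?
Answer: 39133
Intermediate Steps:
Z(D) = 6 (Z(D) = (5*D + D)/D = (6*D)/D = 6)
l(p) = 4*p² (l(p) = (2*p)*(2*p) = 4*p²)
l(Z(1)) - 1*(-38989) = 4*6² - 1*(-38989) = 4*36 + 38989 = 144 + 38989 = 39133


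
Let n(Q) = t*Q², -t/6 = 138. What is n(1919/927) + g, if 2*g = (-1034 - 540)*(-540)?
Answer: 40238719768/95481 ≈ 4.2143e+5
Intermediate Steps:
t = -828 (t = -6*138 = -828)
n(Q) = -828*Q²
g = 424980 (g = ((-1034 - 540)*(-540))/2 = (-1574*(-540))/2 = (½)*849960 = 424980)
n(1919/927) + g = -828*(1919/927)² + 424980 = -828*3682561/859329 + 424980 = -338795612/95481 + 424980 = 40238719768/95481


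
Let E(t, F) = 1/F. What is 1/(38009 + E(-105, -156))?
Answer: 156/5929403 ≈ 2.6310e-5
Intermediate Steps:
1/(38009 + E(-105, -156)) = 1/(38009 + 1/(-156)) = 1/(38009 - 1/156) = 1/(5929403/156) = 156/5929403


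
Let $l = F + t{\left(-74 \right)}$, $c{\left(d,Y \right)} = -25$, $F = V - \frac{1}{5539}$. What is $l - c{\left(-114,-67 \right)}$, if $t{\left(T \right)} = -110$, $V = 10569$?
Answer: $\frac{58070875}{5539} \approx 10484.0$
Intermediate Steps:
$F = \frac{58541690}{5539}$ ($F = 10569 - \frac{1}{5539} = \frac{58541690}{5539} \approx 10569.0$)
$l = \frac{57932400}{5539}$ ($l = \frac{58541690}{5539} - 110 = \frac{57932400}{5539} \approx 10459.0$)
$l - c{\left(-114,-67 \right)} = \frac{57932400}{5539} - -25 = \frac{57932400}{5539} + 25 = \frac{58070875}{5539}$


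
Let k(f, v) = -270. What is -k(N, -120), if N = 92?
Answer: 270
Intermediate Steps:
-k(N, -120) = -1*(-270) = 270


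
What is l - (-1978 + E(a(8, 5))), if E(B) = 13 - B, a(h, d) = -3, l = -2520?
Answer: -558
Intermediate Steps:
l - (-1978 + E(a(8, 5))) = -2520 - (-1978 + (13 - 1*(-3))) = -2520 - (-1978 + (13 + 3)) = -2520 - (-1978 + 16) = -2520 - 1*(-1962) = -2520 + 1962 = -558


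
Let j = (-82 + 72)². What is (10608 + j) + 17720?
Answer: 28428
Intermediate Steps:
j = 100 (j = (-10)² = 100)
(10608 + j) + 17720 = (10608 + 100) + 17720 = 10708 + 17720 = 28428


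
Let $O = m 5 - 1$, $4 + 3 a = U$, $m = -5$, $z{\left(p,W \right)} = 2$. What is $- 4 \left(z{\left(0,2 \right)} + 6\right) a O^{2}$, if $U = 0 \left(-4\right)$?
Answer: $\frac{86528}{3} \approx 28843.0$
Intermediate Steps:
$U = 0$
$a = - \frac{4}{3}$ ($a = - \frac{4}{3} + \frac{1}{3} \cdot 0 = - \frac{4}{3} + 0 = - \frac{4}{3} \approx -1.3333$)
$O = -26$ ($O = \left(-5\right) 5 - 1 = -25 - 1 = -26$)
$- 4 \left(z{\left(0,2 \right)} + 6\right) a O^{2} = - 4 \left(2 + 6\right) \left(- \frac{4}{3}\right) \left(-26\right)^{2} = \left(-4\right) 8 \left(- \frac{4}{3}\right) 676 = \left(-32\right) \left(- \frac{4}{3}\right) 676 = \frac{128}{3} \cdot 676 = \frac{86528}{3}$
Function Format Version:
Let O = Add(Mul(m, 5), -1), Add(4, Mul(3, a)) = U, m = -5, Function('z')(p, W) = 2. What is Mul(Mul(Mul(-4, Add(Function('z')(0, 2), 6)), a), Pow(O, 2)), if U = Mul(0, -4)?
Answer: Rational(86528, 3) ≈ 28843.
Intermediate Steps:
U = 0
a = Rational(-4, 3) (a = Add(Rational(-4, 3), Mul(Rational(1, 3), 0)) = Add(Rational(-4, 3), 0) = Rational(-4, 3) ≈ -1.3333)
O = -26 (O = Add(Mul(-5, 5), -1) = Add(-25, -1) = -26)
Mul(Mul(Mul(-4, Add(Function('z')(0, 2), 6)), a), Pow(O, 2)) = Mul(Mul(Mul(-4, Add(2, 6)), Rational(-4, 3)), Pow(-26, 2)) = Mul(Mul(Mul(-4, 8), Rational(-4, 3)), 676) = Mul(Mul(-32, Rational(-4, 3)), 676) = Mul(Rational(128, 3), 676) = Rational(86528, 3)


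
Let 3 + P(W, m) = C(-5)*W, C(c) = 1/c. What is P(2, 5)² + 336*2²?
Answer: 33889/25 ≈ 1355.6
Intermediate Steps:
P(W, m) = -3 - W/5 (P(W, m) = -3 + W/(-5) = -3 - W/5)
P(2, 5)² + 336*2² = (-3 - ⅕*2)² + 336*2² = (-3 - ⅖)² + 336*4 = (-17/5)² + 1344 = 289/25 + 1344 = 33889/25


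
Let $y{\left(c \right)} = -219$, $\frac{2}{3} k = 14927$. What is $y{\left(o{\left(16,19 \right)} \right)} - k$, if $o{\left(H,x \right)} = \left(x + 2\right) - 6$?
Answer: $- \frac{45219}{2} \approx -22610.0$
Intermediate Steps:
$o{\left(H,x \right)} = -4 + x$ ($o{\left(H,x \right)} = \left(2 + x\right) - 6 = -4 + x$)
$k = \frac{44781}{2}$ ($k = \frac{3}{2} \cdot 14927 = \frac{44781}{2} \approx 22391.0$)
$y{\left(o{\left(16,19 \right)} \right)} - k = -219 - \frac{44781}{2} = - \frac{45219}{2}$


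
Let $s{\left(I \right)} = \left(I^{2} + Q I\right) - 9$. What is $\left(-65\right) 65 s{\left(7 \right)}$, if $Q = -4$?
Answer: $-50700$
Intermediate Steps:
$s{\left(I \right)} = -9 + I^{2} - 4 I$ ($s{\left(I \right)} = \left(I^{2} - 4 I\right) - 9 = -9 + I^{2} - 4 I$)
$\left(-65\right) 65 s{\left(7 \right)} = \left(-65\right) 65 \left(-9 + 7^{2} - 28\right) = - 4225 \left(-9 + 49 - 28\right) = \left(-4225\right) 12 = -50700$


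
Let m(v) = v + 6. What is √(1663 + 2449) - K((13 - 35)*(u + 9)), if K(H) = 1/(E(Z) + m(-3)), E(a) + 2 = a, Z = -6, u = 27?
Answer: ⅕ + 4*√257 ≈ 64.325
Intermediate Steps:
m(v) = 6 + v
E(a) = -2 + a
K(H) = -⅕ (K(H) = 1/((-2 - 6) + (6 - 3)) = 1/(-8 + 3) = 1/(-5) = -⅕)
√(1663 + 2449) - K((13 - 35)*(u + 9)) = √(1663 + 2449) - 1*(-⅕) = √4112 + ⅕ = 4*√257 + ⅕ = ⅕ + 4*√257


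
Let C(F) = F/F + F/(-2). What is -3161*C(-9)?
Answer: -34771/2 ≈ -17386.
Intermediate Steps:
C(F) = 1 - F/2 (C(F) = 1 + F*(-1/2) = 1 - F/2)
-3161*C(-9) = -3161*(1 - 1/2*(-9)) = -3161*(1 + 9/2) = -3161*11/2 = -34771/2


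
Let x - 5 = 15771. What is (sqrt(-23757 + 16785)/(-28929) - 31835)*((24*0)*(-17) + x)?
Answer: -502228960 - 31552*I*sqrt(1743)/28929 ≈ -5.0223e+8 - 45.535*I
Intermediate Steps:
x = 15776 (x = 5 + 15771 = 15776)
(sqrt(-23757 + 16785)/(-28929) - 31835)*((24*0)*(-17) + x) = (sqrt(-23757 + 16785)/(-28929) - 31835)*((24*0)*(-17) + 15776) = (sqrt(-6972)*(-1/28929) - 31835)*(0*(-17) + 15776) = ((2*I*sqrt(1743))*(-1/28929) - 31835)*(0 + 15776) = (-2*I*sqrt(1743)/28929 - 31835)*15776 = (-31835 - 2*I*sqrt(1743)/28929)*15776 = -502228960 - 31552*I*sqrt(1743)/28929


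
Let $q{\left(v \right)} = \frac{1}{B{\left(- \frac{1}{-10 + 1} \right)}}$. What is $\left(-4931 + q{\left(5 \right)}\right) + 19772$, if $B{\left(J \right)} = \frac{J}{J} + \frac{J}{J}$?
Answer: $\frac{29683}{2} \approx 14842.0$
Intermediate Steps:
$B{\left(J \right)} = 2$ ($B{\left(J \right)} = 1 + 1 = 2$)
$q{\left(v \right)} = \frac{1}{2}$
$\left(-4931 + q{\left(5 \right)}\right) + 19772 = \left(-4931 + \frac{1}{2}\right) + 19772 = - \frac{9861}{2} + 19772 = \frac{29683}{2}$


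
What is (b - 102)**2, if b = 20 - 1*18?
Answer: 10000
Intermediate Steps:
b = 2 (b = 20 - 18 = 2)
(b - 102)**2 = (2 - 102)**2 = (-100)**2 = 10000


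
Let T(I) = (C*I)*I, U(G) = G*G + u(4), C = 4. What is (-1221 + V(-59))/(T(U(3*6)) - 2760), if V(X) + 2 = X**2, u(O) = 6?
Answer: 1129/216420 ≈ 0.0052167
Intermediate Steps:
V(X) = -2 + X**2
U(G) = 6 + G**2 (U(G) = G*G + 6 = G**2 + 6 = 6 + G**2)
T(I) = 4*I**2 (T(I) = (4*I)*I = 4*I**2)
(-1221 + V(-59))/(T(U(3*6)) - 2760) = (-1221 + (-2 + (-59)**2))/(4*(6 + (3*6)**2)**2 - 2760) = (-1221 + (-2 + 3481))/(4*(6 + 18**2)**2 - 2760) = (-1221 + 3479)/(4*(6 + 324)**2 - 2760) = 2258/(4*330**2 - 2760) = 2258/(4*108900 - 2760) = 2258/(435600 - 2760) = 2258/432840 = 2258*(1/432840) = 1129/216420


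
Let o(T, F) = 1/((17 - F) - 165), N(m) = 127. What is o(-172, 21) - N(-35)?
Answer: -21464/169 ≈ -127.01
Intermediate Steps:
o(T, F) = 1/(-148 - F)
o(-172, 21) - N(-35) = -1/(148 + 21) - 1*127 = -1/169 - 127 = -21464/169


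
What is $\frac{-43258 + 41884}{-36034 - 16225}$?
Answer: $\frac{1374}{52259} \approx 0.026292$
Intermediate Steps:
$\frac{-43258 + 41884}{-36034 - 16225} = - \frac{1374}{-36034 - 16225} = - \frac{1374}{-52259} = \left(-1374\right) \left(- \frac{1}{52259}\right) = \frac{1374}{52259}$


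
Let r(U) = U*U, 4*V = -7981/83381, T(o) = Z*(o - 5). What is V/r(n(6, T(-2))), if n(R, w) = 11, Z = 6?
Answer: -7981/40356404 ≈ -0.00019776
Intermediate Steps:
T(o) = -30 + 6*o (T(o) = 6*(o - 5) = 6*(-5 + o) = -30 + 6*o)
V = -7981/333524 (V = (-7981/83381)/4 = (-7981*1/83381)/4 = (¼)*(-7981/83381) = -7981/333524 ≈ -0.023929)
r(U) = U²
V/r(n(6, T(-2))) = -7981/(333524*(11²)) = -7981/333524/121 = -7981/333524*1/121 = -7981/40356404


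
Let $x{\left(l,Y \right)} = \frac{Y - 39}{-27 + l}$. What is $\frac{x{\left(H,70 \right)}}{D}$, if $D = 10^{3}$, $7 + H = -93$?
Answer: $- \frac{31}{127000} \approx -0.00024409$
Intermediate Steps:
$H = -100$ ($H = -7 - 93 = -100$)
$D = 1000$
$x{\left(l,Y \right)} = \frac{-39 + Y}{-27 + l}$
$\frac{x{\left(H,70 \right)}}{D} = \frac{\frac{1}{-27 - 100} \left(-39 + 70\right)}{1000} = \frac{1}{-127} \cdot 31 \cdot \frac{1}{1000} = \left(- \frac{1}{127}\right) 31 \cdot \frac{1}{1000} = \left(- \frac{31}{127}\right) \frac{1}{1000} = - \frac{31}{127000}$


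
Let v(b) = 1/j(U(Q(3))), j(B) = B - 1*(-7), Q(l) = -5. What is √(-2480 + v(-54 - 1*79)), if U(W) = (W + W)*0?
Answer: I*√121513/7 ≈ 49.798*I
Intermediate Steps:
U(W) = 0 (U(W) = (2*W)*0 = 0)
j(B) = 7 + B (j(B) = B + 7 = 7 + B)
v(b) = ⅐ (v(b) = 1/(7 + 0) = 1/7 = ⅐)
√(-2480 + v(-54 - 1*79)) = √(-2480 + ⅐) = √(-17359/7) = I*√121513/7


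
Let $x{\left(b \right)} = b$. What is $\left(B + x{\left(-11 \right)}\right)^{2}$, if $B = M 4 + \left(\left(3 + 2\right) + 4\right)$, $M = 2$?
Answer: $36$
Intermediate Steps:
$B = 17$ ($B = 2 \cdot 4 + \left(\left(3 + 2\right) + 4\right) = 8 + \left(5 + 4\right) = 8 + 9 = 17$)
$\left(B + x{\left(-11 \right)}\right)^{2} = \left(17 - 11\right)^{2} = 6^{2} = 36$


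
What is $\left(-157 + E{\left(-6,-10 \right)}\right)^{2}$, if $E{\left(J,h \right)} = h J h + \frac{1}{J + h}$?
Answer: $\frac{146724769}{256} \approx 5.7314 \cdot 10^{5}$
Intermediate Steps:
$E{\left(J,h \right)} = \frac{1}{J + h} + J h^{2}$ ($E{\left(J,h \right)} = J h h + \frac{1}{J + h} = J h^{2} + \frac{1}{J + h} = \frac{1}{J + h} + J h^{2}$)
$\left(-157 + E{\left(-6,-10 \right)}\right)^{2} = \left(-157 + \frac{1 - 6 \left(-10\right)^{3} + \left(-6\right)^{2} \left(-10\right)^{2}}{-6 - 10}\right)^{2} = \left(-157 + \frac{1 - -6000 + 36 \cdot 100}{-16}\right)^{2} = \left(-157 - \frac{1 + 6000 + 3600}{16}\right)^{2} = \left(-157 - \frac{9601}{16}\right)^{2} = \left(- \frac{12113}{16}\right)^{2} = \frac{146724769}{256}$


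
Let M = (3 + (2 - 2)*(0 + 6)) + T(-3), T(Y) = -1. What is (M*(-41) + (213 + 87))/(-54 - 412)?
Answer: -109/233 ≈ -0.46781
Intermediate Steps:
M = 2 (M = (3 + (2 - 2)*(0 + 6)) - 1 = (3 + 0*6) - 1 = (3 + 0) - 1 = 3 - 1 = 2)
(M*(-41) + (213 + 87))/(-54 - 412) = (2*(-41) + (213 + 87))/(-54 - 412) = (-82 + 300)/(-466) = 218*(-1/466) = -109/233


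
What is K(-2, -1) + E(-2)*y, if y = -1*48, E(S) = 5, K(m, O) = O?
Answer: -241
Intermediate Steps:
y = -48
K(-2, -1) + E(-2)*y = -1 + 5*(-48) = -1 - 240 = -241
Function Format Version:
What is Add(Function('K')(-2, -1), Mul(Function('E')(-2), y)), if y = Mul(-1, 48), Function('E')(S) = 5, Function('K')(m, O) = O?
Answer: -241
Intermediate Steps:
y = -48
Add(Function('K')(-2, -1), Mul(Function('E')(-2), y)) = Add(-1, Mul(5, -48)) = Add(-1, -240) = -241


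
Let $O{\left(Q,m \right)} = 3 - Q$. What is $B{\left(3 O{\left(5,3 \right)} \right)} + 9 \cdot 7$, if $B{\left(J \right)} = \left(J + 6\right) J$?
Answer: $63$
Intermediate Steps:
$B{\left(J \right)} = J \left(6 + J\right)$ ($B{\left(J \right)} = \left(6 + J\right) J = J \left(6 + J\right)$)
$B{\left(3 O{\left(5,3 \right)} \right)} + 9 \cdot 7 = 3 \left(3 - 5\right) \left(6 + 3 \left(3 - 5\right)\right) + 9 \cdot 7 = 3 \left(3 - 5\right) \left(6 + 3 \left(3 - 5\right)\right) + 63 = 3 \left(-2\right) \left(6 + 3 \left(-2\right)\right) + 63 = - 6 \left(6 - 6\right) + 63 = \left(-6\right) 0 + 63 = 0 + 63 = 63$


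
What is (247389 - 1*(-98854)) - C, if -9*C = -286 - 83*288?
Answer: 3091997/9 ≈ 3.4356e+5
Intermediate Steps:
C = 24190/9 (C = -(-286 - 83*288)/9 = -(-286 - 23904)/9 = -⅑*(-24190) = 24190/9 ≈ 2687.8)
(247389 - 1*(-98854)) - C = (247389 - 1*(-98854)) - 1*24190/9 = (247389 + 98854) - 24190/9 = 346243 - 24190/9 = 3091997/9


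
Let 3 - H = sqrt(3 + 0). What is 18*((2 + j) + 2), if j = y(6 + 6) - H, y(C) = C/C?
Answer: 36 + 18*sqrt(3) ≈ 67.177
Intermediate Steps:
H = 3 - sqrt(3) (H = 3 - sqrt(3 + 0) = 3 - sqrt(3) ≈ 1.2680)
y(C) = 1
j = -2 + sqrt(3) (j = 1 - (3 - sqrt(3)) = 1 + (-3 + sqrt(3)) = -2 + sqrt(3) ≈ -0.26795)
18*((2 + j) + 2) = 18*((2 + (-2 + sqrt(3))) + 2) = 18*(sqrt(3) + 2) = 18*(2 + sqrt(3)) = 36 + 18*sqrt(3)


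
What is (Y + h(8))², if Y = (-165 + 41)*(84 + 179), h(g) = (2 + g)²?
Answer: 1057030144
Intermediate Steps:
Y = -32612 (Y = -124*263 = -32612)
(Y + h(8))² = (-32612 + (2 + 8)²)² = (-32612 + 10²)² = (-32612 + 100)² = (-32512)² = 1057030144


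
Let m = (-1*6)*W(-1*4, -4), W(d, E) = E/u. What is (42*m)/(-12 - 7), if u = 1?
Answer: -1008/19 ≈ -53.053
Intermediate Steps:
W(d, E) = E (W(d, E) = E/1 = E*1 = E)
m = 24 (m = -1*6*(-4) = -6*(-4) = 24)
(42*m)/(-12 - 7) = (42*24)/(-12 - 7) = 1008/(-19) = 1008*(-1/19) = -1008/19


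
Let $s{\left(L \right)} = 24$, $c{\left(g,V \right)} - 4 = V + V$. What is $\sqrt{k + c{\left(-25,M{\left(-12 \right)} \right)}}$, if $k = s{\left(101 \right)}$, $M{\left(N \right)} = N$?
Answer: $2$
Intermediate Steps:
$c{\left(g,V \right)} = 4 + 2 V$ ($c{\left(g,V \right)} = 4 + \left(V + V\right) = 4 + 2 V$)
$k = 24$
$\sqrt{k + c{\left(-25,M{\left(-12 \right)} \right)}} = \sqrt{24 + \left(4 + 2 \left(-12\right)\right)} = \sqrt{24 + \left(4 - 24\right)} = \sqrt{24 - 20} = \sqrt{4} = 2$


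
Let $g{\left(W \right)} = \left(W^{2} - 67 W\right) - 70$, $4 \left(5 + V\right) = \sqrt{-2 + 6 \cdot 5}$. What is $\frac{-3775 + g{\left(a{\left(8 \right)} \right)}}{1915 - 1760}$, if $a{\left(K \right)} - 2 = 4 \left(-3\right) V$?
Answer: $- \frac{3903}{155} - \frac{342 \sqrt{7}}{155} \approx -31.018$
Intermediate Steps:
$V = -5 + \frac{\sqrt{7}}{2}$ ($V = -5 + \frac{\sqrt{-2 + 6 \cdot 5}}{4} = -5 + \frac{\sqrt{-2 + 30}}{4} = -5 + \frac{\sqrt{28}}{4} = -5 + \frac{2 \sqrt{7}}{4} = -5 + \frac{\sqrt{7}}{2} \approx -3.6771$)
$a{\left(K \right)} = 62 - 6 \sqrt{7}$ ($a{\left(K \right)} = 2 + 4 \left(-3\right) \left(-5 + \frac{\sqrt{7}}{2}\right) = 2 - 12 \left(-5 + \frac{\sqrt{7}}{2}\right) = 2 + \left(60 - 6 \sqrt{7}\right) = 62 - 6 \sqrt{7}$)
$g{\left(W \right)} = -70 + W^{2} - 67 W$
$\frac{-3775 + g{\left(a{\left(8 \right)} \right)}}{1915 - 1760} = \frac{-3775 - \left(70 - \left(62 - 6 \sqrt{7}\right)^{2} + 67 \left(62 - 6 \sqrt{7}\right)\right)}{1915 - 1760} = \frac{-3775 - \left(4224 - \left(62 - 6 \sqrt{7}\right)^{2} - 402 \sqrt{7}\right)}{155} = \left(-3775 + \left(-4224 + \left(62 - 6 \sqrt{7}\right)^{2} + 402 \sqrt{7}\right)\right) \frac{1}{155} = \left(-7999 + \left(62 - 6 \sqrt{7}\right)^{2} + 402 \sqrt{7}\right) \frac{1}{155} = - \frac{7999}{155} + \frac{\left(62 - 6 \sqrt{7}\right)^{2}}{155} + \frac{402 \sqrt{7}}{155}$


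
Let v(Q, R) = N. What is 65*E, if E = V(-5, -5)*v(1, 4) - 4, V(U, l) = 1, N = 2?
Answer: -130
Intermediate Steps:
v(Q, R) = 2
E = -2 (E = 1*2 - 4 = 2 - 4 = -2)
65*E = 65*(-2) = -130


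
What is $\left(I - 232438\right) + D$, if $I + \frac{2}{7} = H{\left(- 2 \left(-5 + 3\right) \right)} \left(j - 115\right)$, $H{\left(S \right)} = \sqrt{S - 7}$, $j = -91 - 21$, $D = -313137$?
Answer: $- \frac{3819027}{7} - 227 i \sqrt{3} \approx -5.4558 \cdot 10^{5} - 393.18 i$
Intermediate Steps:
$j = -112$ ($j = -91 - 21 = -112$)
$H{\left(S \right)} = \sqrt{-7 + S}$
$I = - \frac{2}{7} - 227 i \sqrt{3}$ ($I = - \frac{2}{7} + \sqrt{-7 - 2 \left(-5 + 3\right)} \left(-112 - 115\right) = - \frac{2}{7} + \sqrt{-7 - -4} \left(-227\right) = - \frac{2}{7} + \sqrt{-7 + 4} \left(-227\right) = - \frac{2}{7} + \sqrt{-3} \left(-227\right) = - \frac{2}{7} + i \sqrt{3} \left(-227\right) = - \frac{2}{7} - 227 i \sqrt{3} \approx -0.28571 - 393.18 i$)
$\left(I - 232438\right) + D = \left(\left(- \frac{2}{7} - 227 i \sqrt{3}\right) - 232438\right) - 313137 = \left(- \frac{1627068}{7} - 227 i \sqrt{3}\right) - 313137 = - \frac{3819027}{7} - 227 i \sqrt{3}$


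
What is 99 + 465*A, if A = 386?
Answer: 179589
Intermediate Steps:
99 + 465*A = 99 + 465*386 = 99 + 179490 = 179589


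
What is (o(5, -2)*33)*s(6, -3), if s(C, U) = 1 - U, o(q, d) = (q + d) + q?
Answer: 1056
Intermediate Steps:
o(q, d) = d + 2*q (o(q, d) = (d + q) + q = d + 2*q)
(o(5, -2)*33)*s(6, -3) = ((-2 + 2*5)*33)*(1 - 1*(-3)) = ((-2 + 10)*33)*(1 + 3) = (8*33)*4 = 264*4 = 1056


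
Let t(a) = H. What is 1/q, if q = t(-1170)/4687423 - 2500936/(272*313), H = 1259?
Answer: -49883555566/1465354717713 ≈ -0.034042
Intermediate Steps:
t(a) = 1259
q = -1465354717713/49883555566 (q = 1259/4687423 - 2500936/(272*313) = 1259*(1/4687423) - 2500936/85136 = 1259/4687423 - 2500936*1/85136 = 1259/4687423 - 312617/10642 = -1465354717713/49883555566 ≈ -29.376)
1/q = 1/(-1465354717713/49883555566) = -49883555566/1465354717713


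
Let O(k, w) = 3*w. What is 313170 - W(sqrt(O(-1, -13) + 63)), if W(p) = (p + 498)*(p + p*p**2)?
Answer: 312570 - 24900*sqrt(6) ≈ 2.5158e+5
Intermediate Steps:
W(p) = (498 + p)*(p + p**3)
313170 - W(sqrt(O(-1, -13) + 63)) = 313170 - sqrt(3*(-13) + 63)*(498 + sqrt(3*(-13) + 63) + (sqrt(3*(-13) + 63))**3 + 498*(sqrt(3*(-13) + 63))**2) = 313170 - sqrt(-39 + 63)*(498 + sqrt(-39 + 63) + (sqrt(-39 + 63))**3 + 498*(sqrt(-39 + 63))**2) = 313170 - sqrt(24)*(498 + sqrt(24) + (sqrt(24))**3 + 498*(sqrt(24))**2) = 313170 - 2*sqrt(6)*(498 + 2*sqrt(6) + (2*sqrt(6))**3 + 498*(2*sqrt(6))**2) = 313170 - 2*sqrt(6)*(498 + 2*sqrt(6) + 48*sqrt(6) + 498*24) = 313170 - 2*sqrt(6)*(498 + 2*sqrt(6) + 48*sqrt(6) + 11952) = 313170 - 2*sqrt(6)*(12450 + 50*sqrt(6))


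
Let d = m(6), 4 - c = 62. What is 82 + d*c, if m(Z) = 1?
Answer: 24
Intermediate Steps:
c = -58 (c = 4 - 1*62 = 4 - 62 = -58)
d = 1
82 + d*c = 82 + 1*(-58) = 82 - 58 = 24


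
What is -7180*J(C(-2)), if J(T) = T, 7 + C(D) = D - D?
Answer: 50260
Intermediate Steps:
C(D) = -7 (C(D) = -7 + (D - D) = -7 + 0 = -7)
-7180*J(C(-2)) = -7180*(-7) = 50260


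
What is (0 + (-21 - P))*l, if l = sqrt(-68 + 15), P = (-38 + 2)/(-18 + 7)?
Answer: -267*I*sqrt(53)/11 ≈ -176.71*I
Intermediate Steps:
P = 36/11 (P = -36/(-11) = -36*(-1/11) = 36/11 ≈ 3.2727)
l = I*sqrt(53) (l = sqrt(-53) = I*sqrt(53) ≈ 7.2801*I)
(0 + (-21 - P))*l = (0 + (-21 - 1*36/11))*(I*sqrt(53)) = (0 + (-21 - 36/11))*(I*sqrt(53)) = (0 - 267/11)*(I*sqrt(53)) = -267*I*sqrt(53)/11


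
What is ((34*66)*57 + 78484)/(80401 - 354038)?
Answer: -206392/273637 ≈ -0.75425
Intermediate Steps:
((34*66)*57 + 78484)/(80401 - 354038) = (2244*57 + 78484)/(-273637) = (127908 + 78484)*(-1/273637) = 206392*(-1/273637) = -206392/273637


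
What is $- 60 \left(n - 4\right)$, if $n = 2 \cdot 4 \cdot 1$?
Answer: $-240$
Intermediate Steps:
$n = 8$ ($n = 8 \cdot 1 = 8$)
$- 60 \left(n - 4\right) = - 60 \left(8 - 4\right) = \left(-60\right) 4 = -240$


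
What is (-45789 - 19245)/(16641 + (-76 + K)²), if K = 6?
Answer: -65034/21541 ≈ -3.0191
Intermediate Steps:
(-45789 - 19245)/(16641 + (-76 + K)²) = (-45789 - 19245)/(16641 + (-76 + 6)²) = -65034/(16641 + (-70)²) = -65034/(16641 + 4900) = -65034/21541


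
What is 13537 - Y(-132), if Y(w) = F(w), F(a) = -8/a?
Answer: 446719/33 ≈ 13537.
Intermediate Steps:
Y(w) = -8/w
13537 - Y(-132) = 13537 - (-8)/(-132) = 13537 - (-8)*(-1)/132 = 13537 - 1*2/33 = 13537 - 2/33 = 446719/33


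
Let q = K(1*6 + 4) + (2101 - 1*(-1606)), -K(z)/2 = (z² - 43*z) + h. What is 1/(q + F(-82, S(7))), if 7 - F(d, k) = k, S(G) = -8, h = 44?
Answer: 1/4294 ≈ 0.00023288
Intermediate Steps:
F(d, k) = 7 - k
K(z) = -88 - 2*z² + 86*z (K(z) = -2*((z² - 43*z) + 44) = -2*(44 + z² - 43*z) = -88 - 2*z² + 86*z)
q = 4279 (q = (-88 - 2*(1*6 + 4)² + 86*(1*6 + 4)) + (2101 - 1*(-1606)) = (-88 - 2*(6 + 4)² + 86*(6 + 4)) + (2101 + 1606) = (-88 - 2*10² + 86*10) + 3707 = (-88 - 2*100 + 860) + 3707 = (-88 - 200 + 860) + 3707 = 572 + 3707 = 4279)
1/(q + F(-82, S(7))) = 1/(4279 + (7 - 1*(-8))) = 1/(4279 + (7 + 8)) = 1/(4279 + 15) = 1/4294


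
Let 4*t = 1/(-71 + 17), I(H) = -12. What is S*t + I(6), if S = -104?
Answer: -311/27 ≈ -11.519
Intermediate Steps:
t = -1/216 (t = 1/(4*(-71 + 17)) = (¼)/(-54) = (¼)*(-1/54) = -1/216 ≈ -0.0046296)
S*t + I(6) = -104*(-1/216) - 12 = 13/27 - 12 = -311/27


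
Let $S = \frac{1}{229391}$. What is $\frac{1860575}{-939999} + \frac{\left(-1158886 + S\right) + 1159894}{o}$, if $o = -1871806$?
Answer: $- \frac{799102580485427821}{403612493761789854} \approx -1.9799$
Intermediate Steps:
$S = \frac{1}{229391} \approx 4.3594 \cdot 10^{-6}$
$\frac{1860575}{-939999} + \frac{\left(-1158886 + S\right) + 1159894}{o} = \frac{1860575}{-939999} + \frac{\left(-1158886 + \frac{1}{229391}\right) + 1159894}{-1871806} = 1860575 \left(- \frac{1}{939999}\right) + \left(- \frac{265838018425}{229391} + 1159894\right) \left(- \frac{1}{1871806}\right) = - \frac{1860575}{939999} + \frac{231226129}{229391} \left(- \frac{1}{1871806}\right) = - \frac{1860575}{939999} - \frac{231226129}{429375450146} = - \frac{799102580485427821}{403612493761789854}$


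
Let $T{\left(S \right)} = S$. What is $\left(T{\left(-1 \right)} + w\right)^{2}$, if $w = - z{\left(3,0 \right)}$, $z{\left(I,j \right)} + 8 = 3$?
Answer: $16$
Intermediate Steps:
$z{\left(I,j \right)} = -5$ ($z{\left(I,j \right)} = -8 + 3 = -5$)
$w = 5$ ($w = \left(-1\right) \left(-5\right) = 5$)
$\left(T{\left(-1 \right)} + w\right)^{2} = \left(-1 + 5\right)^{2} = 4^{2} = 16$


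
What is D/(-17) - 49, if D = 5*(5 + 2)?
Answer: -868/17 ≈ -51.059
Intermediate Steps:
D = 35 (D = 5*7 = 35)
D/(-17) - 49 = 35/(-17) - 49 = 35*(-1/17) - 49 = -35/17 - 49 = -868/17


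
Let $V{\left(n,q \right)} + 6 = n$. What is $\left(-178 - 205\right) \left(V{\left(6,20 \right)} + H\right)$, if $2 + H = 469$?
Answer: $-178861$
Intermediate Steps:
$H = 467$ ($H = -2 + 469 = 467$)
$V{\left(n,q \right)} = -6 + n$
$\left(-178 - 205\right) \left(V{\left(6,20 \right)} + H\right) = \left(-178 - 205\right) \left(\left(-6 + 6\right) + 467\right) = - 383 \left(0 + 467\right) = \left(-383\right) 467 = -178861$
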